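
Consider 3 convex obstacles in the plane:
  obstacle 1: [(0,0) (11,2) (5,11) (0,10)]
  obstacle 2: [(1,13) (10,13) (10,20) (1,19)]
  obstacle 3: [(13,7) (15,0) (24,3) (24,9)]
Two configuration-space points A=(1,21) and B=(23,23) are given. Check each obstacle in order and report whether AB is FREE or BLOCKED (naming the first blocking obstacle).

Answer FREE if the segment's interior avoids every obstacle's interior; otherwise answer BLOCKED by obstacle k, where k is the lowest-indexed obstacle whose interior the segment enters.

FREE

Obstacle 1 [(0,0) (11,2) (5,11) (0,10)]:
  edge (0,0)–(11,2): clear
  edge (11,2)–(5,11): clear
  edge (5,11)–(0,10): clear
  edge (0,10)–(0,0): clear
  midpoint (12,22) outside
  → clear
Obstacle 2 [(1,13) (10,13) (10,20) (1,19)]:
  edge (1,13)–(10,13): clear
  edge (10,13)–(10,20): clear
  edge (10,20)–(1,19): clear
  edge (1,19)–(1,13): clear
  midpoint (12,22) outside
  → clear
Obstacle 3 [(13,7) (15,0) (24,3) (24,9)]:
  edge (13,7)–(15,0): clear
  edge (15,0)–(24,3): clear
  edge (24,3)–(24,9): clear
  edge (24,9)–(13,7): clear
  midpoint (12,22) outside
  → clear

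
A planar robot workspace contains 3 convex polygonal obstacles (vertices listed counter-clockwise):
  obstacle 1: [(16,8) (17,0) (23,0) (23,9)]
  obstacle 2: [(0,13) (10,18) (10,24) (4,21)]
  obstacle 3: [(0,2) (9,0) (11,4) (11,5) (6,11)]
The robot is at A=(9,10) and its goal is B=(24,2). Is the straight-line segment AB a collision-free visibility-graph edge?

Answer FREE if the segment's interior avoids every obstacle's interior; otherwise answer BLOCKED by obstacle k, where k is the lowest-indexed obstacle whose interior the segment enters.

Obstacle 1 [(16,8) (17,0) (23,0) (23,9)]:
  edge (16,8)–(17,0): crosses AB
  edge (17,0)–(23,0): clear
  edge (23,0)–(23,9): crosses AB
  edge (23,9)–(16,8): clear
  → BLOCKED
Obstacle 2 [(0,13) (10,18) (10,24) (4,21)]:
  edge (0,13)–(10,18): clear
  edge (10,18)–(10,24): clear
  edge (10,24)–(4,21): clear
  edge (4,21)–(0,13): clear
  midpoint (33/2,6) outside
  → clear
Obstacle 3 [(0,2) (9,0) (11,4) (11,5) (6,11)]:
  edge (0,2)–(9,0): clear
  edge (9,0)–(11,4): clear
  edge (11,4)–(11,5): clear
  edge (11,5)–(6,11): clear
  edge (6,11)–(0,2): clear
  midpoint (33/2,6) outside
  → clear

BLOCKED by obstacle 1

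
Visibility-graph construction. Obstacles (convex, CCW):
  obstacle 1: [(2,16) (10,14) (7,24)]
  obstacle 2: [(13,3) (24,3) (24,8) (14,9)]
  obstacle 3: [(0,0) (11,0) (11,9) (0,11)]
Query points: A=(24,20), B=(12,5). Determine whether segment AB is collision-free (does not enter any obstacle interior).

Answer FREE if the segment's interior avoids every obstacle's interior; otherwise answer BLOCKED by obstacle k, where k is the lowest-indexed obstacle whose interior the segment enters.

BLOCKED by obstacle 2

Obstacle 1 [(2,16) (10,14) (7,24)]:
  edge (2,16)–(10,14): clear
  edge (10,14)–(7,24): clear
  edge (7,24)–(2,16): clear
  midpoint (18,25/2) outside
  → clear
Obstacle 2 [(13,3) (24,3) (24,8) (14,9)]:
  edge (13,3)–(24,3): clear
  edge (24,3)–(24,8): clear
  edge (24,8)–(14,9): crosses AB
  edge (14,9)–(13,3): crosses AB
  → BLOCKED
Obstacle 3 [(0,0) (11,0) (11,9) (0,11)]:
  edge (0,0)–(11,0): clear
  edge (11,0)–(11,9): clear
  edge (11,9)–(0,11): clear
  edge (0,11)–(0,0): clear
  midpoint (18,25/2) outside
  → clear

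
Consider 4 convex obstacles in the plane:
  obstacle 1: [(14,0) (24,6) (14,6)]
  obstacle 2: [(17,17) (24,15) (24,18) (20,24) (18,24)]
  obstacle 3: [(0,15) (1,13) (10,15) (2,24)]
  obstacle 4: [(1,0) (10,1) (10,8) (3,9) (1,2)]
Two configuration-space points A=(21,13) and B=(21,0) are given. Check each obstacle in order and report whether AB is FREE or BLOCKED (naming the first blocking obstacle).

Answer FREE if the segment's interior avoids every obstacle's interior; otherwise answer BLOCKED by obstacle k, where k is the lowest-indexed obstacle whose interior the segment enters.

Obstacle 1 [(14,0) (24,6) (14,6)]:
  edge (14,0)–(24,6): crosses AB
  edge (24,6)–(14,6): crosses AB
  edge (14,6)–(14,0): clear
  → BLOCKED
Obstacle 2 [(17,17) (24,15) (24,18) (20,24) (18,24)]:
  edge (17,17)–(24,15): clear
  edge (24,15)–(24,18): clear
  edge (24,18)–(20,24): clear
  edge (20,24)–(18,24): clear
  edge (18,24)–(17,17): clear
  midpoint (21,13/2) outside
  → clear
Obstacle 3 [(0,15) (1,13) (10,15) (2,24)]:
  edge (0,15)–(1,13): clear
  edge (1,13)–(10,15): clear
  edge (10,15)–(2,24): clear
  edge (2,24)–(0,15): clear
  midpoint (21,13/2) outside
  → clear
Obstacle 4 [(1,0) (10,1) (10,8) (3,9) (1,2)]:
  edge (1,0)–(10,1): clear
  edge (10,1)–(10,8): clear
  edge (10,8)–(3,9): clear
  edge (3,9)–(1,2): clear
  edge (1,2)–(1,0): clear
  midpoint (21,13/2) outside
  → clear

BLOCKED by obstacle 1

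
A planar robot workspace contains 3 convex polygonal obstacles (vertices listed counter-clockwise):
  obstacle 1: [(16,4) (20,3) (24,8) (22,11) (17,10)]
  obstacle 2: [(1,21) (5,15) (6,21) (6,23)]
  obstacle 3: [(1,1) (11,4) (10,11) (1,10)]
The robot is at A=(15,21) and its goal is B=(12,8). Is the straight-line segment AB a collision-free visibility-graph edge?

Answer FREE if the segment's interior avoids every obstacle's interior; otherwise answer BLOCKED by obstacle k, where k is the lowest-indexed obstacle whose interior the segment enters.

Obstacle 1 [(16,4) (20,3) (24,8) (22,11) (17,10)]:
  edge (16,4)–(20,3): clear
  edge (20,3)–(24,8): clear
  edge (24,8)–(22,11): clear
  edge (22,11)–(17,10): clear
  edge (17,10)–(16,4): clear
  midpoint (27/2,29/2) outside
  → clear
Obstacle 2 [(1,21) (5,15) (6,21) (6,23)]:
  edge (1,21)–(5,15): clear
  edge (5,15)–(6,21): clear
  edge (6,21)–(6,23): clear
  edge (6,23)–(1,21): clear
  midpoint (27/2,29/2) outside
  → clear
Obstacle 3 [(1,1) (11,4) (10,11) (1,10)]:
  edge (1,1)–(11,4): clear
  edge (11,4)–(10,11): clear
  edge (10,11)–(1,10): clear
  edge (1,10)–(1,1): clear
  midpoint (27/2,29/2) outside
  → clear

FREE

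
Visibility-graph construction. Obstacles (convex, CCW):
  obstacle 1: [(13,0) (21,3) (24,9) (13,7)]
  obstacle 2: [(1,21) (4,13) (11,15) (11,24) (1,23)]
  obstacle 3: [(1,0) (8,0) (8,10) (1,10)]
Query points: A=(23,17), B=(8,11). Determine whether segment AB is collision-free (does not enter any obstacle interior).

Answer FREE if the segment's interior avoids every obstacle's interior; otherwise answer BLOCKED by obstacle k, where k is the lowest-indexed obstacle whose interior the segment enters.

FREE

Obstacle 1 [(13,0) (21,3) (24,9) (13,7)]:
  edge (13,0)–(21,3): clear
  edge (21,3)–(24,9): clear
  edge (24,9)–(13,7): clear
  edge (13,7)–(13,0): clear
  midpoint (31/2,14) outside
  → clear
Obstacle 2 [(1,21) (4,13) (11,15) (11,24) (1,23)]:
  edge (1,21)–(4,13): clear
  edge (4,13)–(11,15): clear
  edge (11,15)–(11,24): clear
  edge (11,24)–(1,23): clear
  edge (1,23)–(1,21): clear
  midpoint (31/2,14) outside
  → clear
Obstacle 3 [(1,0) (8,0) (8,10) (1,10)]:
  edge (1,0)–(8,0): clear
  edge (8,0)–(8,10): clear
  edge (8,10)–(1,10): clear
  edge (1,10)–(1,0): clear
  midpoint (31/2,14) outside
  → clear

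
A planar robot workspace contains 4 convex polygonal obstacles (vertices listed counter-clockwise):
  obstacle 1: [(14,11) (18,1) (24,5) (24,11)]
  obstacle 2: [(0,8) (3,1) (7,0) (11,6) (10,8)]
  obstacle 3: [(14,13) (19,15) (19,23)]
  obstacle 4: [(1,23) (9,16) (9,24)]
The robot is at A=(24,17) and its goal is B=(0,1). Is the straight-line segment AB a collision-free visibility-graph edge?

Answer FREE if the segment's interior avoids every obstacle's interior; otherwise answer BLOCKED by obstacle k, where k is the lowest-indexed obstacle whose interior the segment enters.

BLOCKED by obstacle 1

Obstacle 1 [(14,11) (18,1) (24,5) (24,11)]:
  edge (14,11)–(18,1): crosses AB
  edge (18,1)–(24,5): clear
  edge (24,5)–(24,11): clear
  edge (24,11)–(14,11): crosses AB
  → BLOCKED
Obstacle 2 [(0,8) (3,1) (7,0) (11,6) (10,8)]:
  edge (0,8)–(3,1): crosses AB
  edge (3,1)–(7,0): clear
  edge (7,0)–(11,6): clear
  edge (11,6)–(10,8): crosses AB
  edge (10,8)–(0,8): clear
  → BLOCKED
Obstacle 3 [(14,13) (19,15) (19,23)]:
  edge (14,13)–(19,15): clear
  edge (19,15)–(19,23): clear
  edge (19,23)–(14,13): clear
  midpoint (12,9) outside
  → clear
Obstacle 4 [(1,23) (9,16) (9,24)]:
  edge (1,23)–(9,16): clear
  edge (9,16)–(9,24): clear
  edge (9,24)–(1,23): clear
  midpoint (12,9) outside
  → clear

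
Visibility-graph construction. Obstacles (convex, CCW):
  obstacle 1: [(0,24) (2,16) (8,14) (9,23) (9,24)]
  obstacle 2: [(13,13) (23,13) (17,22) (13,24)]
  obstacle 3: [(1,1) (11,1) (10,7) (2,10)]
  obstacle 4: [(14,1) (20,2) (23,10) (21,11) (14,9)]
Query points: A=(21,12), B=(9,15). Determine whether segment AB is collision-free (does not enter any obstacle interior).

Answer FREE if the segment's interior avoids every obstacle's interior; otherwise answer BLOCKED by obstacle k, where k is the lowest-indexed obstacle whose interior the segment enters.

BLOCKED by obstacle 2

Obstacle 1 [(0,24) (2,16) (8,14) (9,23) (9,24)]:
  edge (0,24)–(2,16): clear
  edge (2,16)–(8,14): clear
  edge (8,14)–(9,23): clear
  edge (9,23)–(9,24): clear
  edge (9,24)–(0,24): clear
  midpoint (15,27/2) outside
  → clear
Obstacle 2 [(13,13) (23,13) (17,22) (13,24)]:
  edge (13,13)–(23,13): crosses AB
  edge (23,13)–(17,22): clear
  edge (17,22)–(13,24): clear
  edge (13,24)–(13,13): crosses AB
  → BLOCKED
Obstacle 3 [(1,1) (11,1) (10,7) (2,10)]:
  edge (1,1)–(11,1): clear
  edge (11,1)–(10,7): clear
  edge (10,7)–(2,10): clear
  edge (2,10)–(1,1): clear
  midpoint (15,27/2) outside
  → clear
Obstacle 4 [(14,1) (20,2) (23,10) (21,11) (14,9)]:
  edge (14,1)–(20,2): clear
  edge (20,2)–(23,10): clear
  edge (23,10)–(21,11): clear
  edge (21,11)–(14,9): clear
  edge (14,9)–(14,1): clear
  midpoint (15,27/2) outside
  → clear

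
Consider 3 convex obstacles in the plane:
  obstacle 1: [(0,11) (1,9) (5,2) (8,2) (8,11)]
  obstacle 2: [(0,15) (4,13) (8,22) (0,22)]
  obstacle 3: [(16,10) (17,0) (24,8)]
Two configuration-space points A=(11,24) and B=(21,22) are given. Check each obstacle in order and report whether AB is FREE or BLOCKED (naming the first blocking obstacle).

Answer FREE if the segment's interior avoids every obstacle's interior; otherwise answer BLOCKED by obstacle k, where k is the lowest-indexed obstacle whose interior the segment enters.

Obstacle 1 [(0,11) (1,9) (5,2) (8,2) (8,11)]:
  edge (0,11)–(1,9): clear
  edge (1,9)–(5,2): clear
  edge (5,2)–(8,2): clear
  edge (8,2)–(8,11): clear
  edge (8,11)–(0,11): clear
  midpoint (16,23) outside
  → clear
Obstacle 2 [(0,15) (4,13) (8,22) (0,22)]:
  edge (0,15)–(4,13): clear
  edge (4,13)–(8,22): clear
  edge (8,22)–(0,22): clear
  edge (0,22)–(0,15): clear
  midpoint (16,23) outside
  → clear
Obstacle 3 [(16,10) (17,0) (24,8)]:
  edge (16,10)–(17,0): clear
  edge (17,0)–(24,8): clear
  edge (24,8)–(16,10): clear
  midpoint (16,23) outside
  → clear

FREE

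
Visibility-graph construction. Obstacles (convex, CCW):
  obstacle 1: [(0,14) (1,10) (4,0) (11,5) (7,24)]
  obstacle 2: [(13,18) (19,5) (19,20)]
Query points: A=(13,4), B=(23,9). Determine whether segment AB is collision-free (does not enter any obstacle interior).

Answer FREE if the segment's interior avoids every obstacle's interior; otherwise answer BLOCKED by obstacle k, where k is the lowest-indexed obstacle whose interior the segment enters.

BLOCKED by obstacle 2

Obstacle 1 [(0,14) (1,10) (4,0) (11,5) (7,24)]:
  edge (0,14)–(1,10): clear
  edge (1,10)–(4,0): clear
  edge (4,0)–(11,5): clear
  edge (11,5)–(7,24): clear
  edge (7,24)–(0,14): clear
  midpoint (18,13/2) outside
  → clear
Obstacle 2 [(13,18) (19,5) (19,20)]:
  edge (13,18)–(19,5): crosses AB
  edge (19,5)–(19,20): crosses AB
  edge (19,20)–(13,18): clear
  → BLOCKED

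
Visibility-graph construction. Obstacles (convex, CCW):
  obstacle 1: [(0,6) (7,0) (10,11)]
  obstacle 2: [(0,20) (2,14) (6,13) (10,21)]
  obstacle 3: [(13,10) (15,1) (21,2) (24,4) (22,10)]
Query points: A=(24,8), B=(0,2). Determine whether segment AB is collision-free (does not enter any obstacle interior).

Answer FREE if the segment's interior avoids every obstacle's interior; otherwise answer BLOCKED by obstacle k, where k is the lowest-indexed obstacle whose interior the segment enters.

Obstacle 1 [(0,6) (7,0) (10,11)]:
  edge (0,6)–(7,0): crosses AB
  edge (7,0)–(10,11): crosses AB
  edge (10,11)–(0,6): clear
  → BLOCKED
Obstacle 2 [(0,20) (2,14) (6,13) (10,21)]:
  edge (0,20)–(2,14): clear
  edge (2,14)–(6,13): clear
  edge (6,13)–(10,21): clear
  edge (10,21)–(0,20): clear
  midpoint (12,5) outside
  → clear
Obstacle 3 [(13,10) (15,1) (21,2) (24,4) (22,10)]:
  edge (13,10)–(15,1): crosses AB
  edge (15,1)–(21,2): clear
  edge (21,2)–(24,4): clear
  edge (24,4)–(22,10): crosses AB
  edge (22,10)–(13,10): clear
  → BLOCKED

BLOCKED by obstacle 1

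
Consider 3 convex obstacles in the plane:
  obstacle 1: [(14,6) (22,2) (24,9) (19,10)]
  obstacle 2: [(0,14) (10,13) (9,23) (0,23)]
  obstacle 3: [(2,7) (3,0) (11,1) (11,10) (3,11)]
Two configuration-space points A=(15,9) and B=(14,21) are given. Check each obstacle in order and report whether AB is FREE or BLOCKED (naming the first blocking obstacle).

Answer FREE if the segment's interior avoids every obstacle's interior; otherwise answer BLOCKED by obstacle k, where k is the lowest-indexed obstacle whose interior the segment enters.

FREE

Obstacle 1 [(14,6) (22,2) (24,9) (19,10)]:
  edge (14,6)–(22,2): clear
  edge (22,2)–(24,9): clear
  edge (24,9)–(19,10): clear
  edge (19,10)–(14,6): clear
  midpoint (29/2,15) outside
  → clear
Obstacle 2 [(0,14) (10,13) (9,23) (0,23)]:
  edge (0,14)–(10,13): clear
  edge (10,13)–(9,23): clear
  edge (9,23)–(0,23): clear
  edge (0,23)–(0,14): clear
  midpoint (29/2,15) outside
  → clear
Obstacle 3 [(2,7) (3,0) (11,1) (11,10) (3,11)]:
  edge (2,7)–(3,0): clear
  edge (3,0)–(11,1): clear
  edge (11,1)–(11,10): clear
  edge (11,10)–(3,11): clear
  edge (3,11)–(2,7): clear
  midpoint (29/2,15) outside
  → clear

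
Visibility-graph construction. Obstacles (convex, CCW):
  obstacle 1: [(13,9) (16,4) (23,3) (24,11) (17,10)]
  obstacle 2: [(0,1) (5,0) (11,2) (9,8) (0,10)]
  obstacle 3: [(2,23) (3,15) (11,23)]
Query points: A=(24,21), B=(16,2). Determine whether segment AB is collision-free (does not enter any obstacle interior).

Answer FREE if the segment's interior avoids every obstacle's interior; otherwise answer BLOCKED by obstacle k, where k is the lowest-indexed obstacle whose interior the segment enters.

Obstacle 1 [(13,9) (16,4) (23,3) (24,11) (17,10)]:
  edge (13,9)–(16,4): clear
  edge (16,4)–(23,3): crosses AB
  edge (23,3)–(24,11): clear
  edge (24,11)–(17,10): crosses AB
  edge (17,10)–(13,9): clear
  → BLOCKED
Obstacle 2 [(0,1) (5,0) (11,2) (9,8) (0,10)]:
  edge (0,1)–(5,0): clear
  edge (5,0)–(11,2): clear
  edge (11,2)–(9,8): clear
  edge (9,8)–(0,10): clear
  edge (0,10)–(0,1): clear
  midpoint (20,23/2) outside
  → clear
Obstacle 3 [(2,23) (3,15) (11,23)]:
  edge (2,23)–(3,15): clear
  edge (3,15)–(11,23): clear
  edge (11,23)–(2,23): clear
  midpoint (20,23/2) outside
  → clear

BLOCKED by obstacle 1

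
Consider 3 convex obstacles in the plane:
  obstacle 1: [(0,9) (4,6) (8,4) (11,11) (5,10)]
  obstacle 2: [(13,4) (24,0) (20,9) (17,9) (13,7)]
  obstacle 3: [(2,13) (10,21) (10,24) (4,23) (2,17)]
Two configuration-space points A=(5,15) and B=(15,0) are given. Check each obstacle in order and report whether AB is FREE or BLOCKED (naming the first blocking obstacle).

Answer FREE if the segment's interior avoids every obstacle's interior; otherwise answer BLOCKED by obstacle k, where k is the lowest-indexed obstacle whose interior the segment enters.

Obstacle 1 [(0,9) (4,6) (8,4) (11,11) (5,10)]:
  edge (0,9)–(4,6): clear
  edge (4,6)–(8,4): clear
  edge (8,4)–(11,11): crosses AB
  edge (11,11)–(5,10): crosses AB
  edge (5,10)–(0,9): clear
  → BLOCKED
Obstacle 2 [(13,4) (24,0) (20,9) (17,9) (13,7)]:
  edge (13,4)–(24,0): clear
  edge (24,0)–(20,9): clear
  edge (20,9)–(17,9): clear
  edge (17,9)–(13,7): clear
  edge (13,7)–(13,4): clear
  midpoint (10,15/2) outside
  → clear
Obstacle 3 [(2,13) (10,21) (10,24) (4,23) (2,17)]:
  edge (2,13)–(10,21): clear
  edge (10,21)–(10,24): clear
  edge (10,24)–(4,23): clear
  edge (4,23)–(2,17): clear
  edge (2,17)–(2,13): clear
  midpoint (10,15/2) outside
  → clear

BLOCKED by obstacle 1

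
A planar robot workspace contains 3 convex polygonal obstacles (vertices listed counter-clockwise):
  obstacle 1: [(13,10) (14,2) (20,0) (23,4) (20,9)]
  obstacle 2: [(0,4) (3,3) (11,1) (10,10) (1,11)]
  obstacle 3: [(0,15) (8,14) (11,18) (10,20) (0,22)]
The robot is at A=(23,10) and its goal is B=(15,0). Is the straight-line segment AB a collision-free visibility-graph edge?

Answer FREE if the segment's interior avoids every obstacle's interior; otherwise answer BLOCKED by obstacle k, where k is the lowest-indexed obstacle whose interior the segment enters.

Obstacle 1 [(13,10) (14,2) (20,0) (23,4) (20,9)]:
  edge (13,10)–(14,2): clear
  edge (14,2)–(20,0): crosses AB
  edge (20,0)–(23,4): clear
  edge (23,4)–(20,9): crosses AB
  edge (20,9)–(13,10): clear
  → BLOCKED
Obstacle 2 [(0,4) (3,3) (11,1) (10,10) (1,11)]:
  edge (0,4)–(3,3): clear
  edge (3,3)–(11,1): clear
  edge (11,1)–(10,10): clear
  edge (10,10)–(1,11): clear
  edge (1,11)–(0,4): clear
  midpoint (19,5) outside
  → clear
Obstacle 3 [(0,15) (8,14) (11,18) (10,20) (0,22)]:
  edge (0,15)–(8,14): clear
  edge (8,14)–(11,18): clear
  edge (11,18)–(10,20): clear
  edge (10,20)–(0,22): clear
  edge (0,22)–(0,15): clear
  midpoint (19,5) outside
  → clear

BLOCKED by obstacle 1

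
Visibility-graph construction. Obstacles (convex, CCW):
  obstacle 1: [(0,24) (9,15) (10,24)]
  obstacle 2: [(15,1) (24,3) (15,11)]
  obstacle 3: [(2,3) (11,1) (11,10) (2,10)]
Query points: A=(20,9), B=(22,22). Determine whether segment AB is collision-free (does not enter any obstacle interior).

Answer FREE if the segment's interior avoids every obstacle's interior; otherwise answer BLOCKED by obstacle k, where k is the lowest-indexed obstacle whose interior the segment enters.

Obstacle 1 [(0,24) (9,15) (10,24)]:
  edge (0,24)–(9,15): clear
  edge (9,15)–(10,24): clear
  edge (10,24)–(0,24): clear
  midpoint (21,31/2) outside
  → clear
Obstacle 2 [(15,1) (24,3) (15,11)]:
  edge (15,1)–(24,3): clear
  edge (24,3)–(15,11): clear
  edge (15,11)–(15,1): clear
  midpoint (21,31/2) outside
  → clear
Obstacle 3 [(2,3) (11,1) (11,10) (2,10)]:
  edge (2,3)–(11,1): clear
  edge (11,1)–(11,10): clear
  edge (11,10)–(2,10): clear
  edge (2,10)–(2,3): clear
  midpoint (21,31/2) outside
  → clear

FREE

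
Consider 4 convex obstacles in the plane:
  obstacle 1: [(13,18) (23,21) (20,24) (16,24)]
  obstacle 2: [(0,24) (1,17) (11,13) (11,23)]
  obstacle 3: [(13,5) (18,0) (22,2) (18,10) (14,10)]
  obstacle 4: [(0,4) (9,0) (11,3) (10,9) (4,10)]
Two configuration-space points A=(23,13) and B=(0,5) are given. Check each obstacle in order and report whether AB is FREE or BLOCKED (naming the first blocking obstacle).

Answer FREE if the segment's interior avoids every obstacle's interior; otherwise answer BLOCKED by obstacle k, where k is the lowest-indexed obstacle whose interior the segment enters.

Obstacle 1 [(13,18) (23,21) (20,24) (16,24)]:
  edge (13,18)–(23,21): clear
  edge (23,21)–(20,24): clear
  edge (20,24)–(16,24): clear
  edge (16,24)–(13,18): clear
  midpoint (23/2,9) outside
  → clear
Obstacle 2 [(0,24) (1,17) (11,13) (11,23)]:
  edge (0,24)–(1,17): clear
  edge (1,17)–(11,13): clear
  edge (11,13)–(11,23): clear
  edge (11,23)–(0,24): clear
  midpoint (23/2,9) outside
  → clear
Obstacle 3 [(13,5) (18,0) (22,2) (18,10) (14,10)]:
  edge (13,5)–(18,0): clear
  edge (18,0)–(22,2): clear
  edge (22,2)–(18,10): clear
  edge (18,10)–(14,10): crosses AB
  edge (14,10)–(13,5): crosses AB
  → BLOCKED
Obstacle 4 [(0,4) (9,0) (11,3) (10,9) (4,10)]:
  edge (0,4)–(9,0): clear
  edge (9,0)–(11,3): clear
  edge (11,3)–(10,9): crosses AB
  edge (10,9)–(4,10): clear
  edge (4,10)–(0,4): crosses AB
  → BLOCKED

BLOCKED by obstacle 3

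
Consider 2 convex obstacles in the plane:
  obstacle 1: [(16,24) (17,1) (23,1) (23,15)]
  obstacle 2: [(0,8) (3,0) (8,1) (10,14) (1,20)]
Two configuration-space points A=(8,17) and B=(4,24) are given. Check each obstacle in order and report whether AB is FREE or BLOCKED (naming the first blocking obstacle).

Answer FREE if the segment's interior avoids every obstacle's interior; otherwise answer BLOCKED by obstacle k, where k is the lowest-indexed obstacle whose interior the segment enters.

FREE

Obstacle 1 [(16,24) (17,1) (23,1) (23,15)]:
  edge (16,24)–(17,1): clear
  edge (17,1)–(23,1): clear
  edge (23,1)–(23,15): clear
  edge (23,15)–(16,24): clear
  midpoint (6,41/2) outside
  → clear
Obstacle 2 [(0,8) (3,0) (8,1) (10,14) (1,20)]:
  edge (0,8)–(3,0): clear
  edge (3,0)–(8,1): clear
  edge (8,1)–(10,14): clear
  edge (10,14)–(1,20): clear
  edge (1,20)–(0,8): clear
  midpoint (6,41/2) outside
  → clear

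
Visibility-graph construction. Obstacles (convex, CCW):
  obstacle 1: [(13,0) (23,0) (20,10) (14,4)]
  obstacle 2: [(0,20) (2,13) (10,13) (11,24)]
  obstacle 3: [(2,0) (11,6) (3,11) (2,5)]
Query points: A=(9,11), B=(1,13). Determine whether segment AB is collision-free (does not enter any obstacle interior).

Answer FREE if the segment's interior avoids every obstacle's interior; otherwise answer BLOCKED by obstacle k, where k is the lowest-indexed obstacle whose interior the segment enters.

FREE

Obstacle 1 [(13,0) (23,0) (20,10) (14,4)]:
  edge (13,0)–(23,0): clear
  edge (23,0)–(20,10): clear
  edge (20,10)–(14,4): clear
  edge (14,4)–(13,0): clear
  midpoint (5,12) outside
  → clear
Obstacle 2 [(0,20) (2,13) (10,13) (11,24)]:
  edge (0,20)–(2,13): clear
  edge (2,13)–(10,13): clear
  edge (10,13)–(11,24): clear
  edge (11,24)–(0,20): clear
  midpoint (5,12) outside
  → clear
Obstacle 3 [(2,0) (11,6) (3,11) (2,5)]:
  edge (2,0)–(11,6): clear
  edge (11,6)–(3,11): clear
  edge (3,11)–(2,5): clear
  edge (2,5)–(2,0): clear
  midpoint (5,12) outside
  → clear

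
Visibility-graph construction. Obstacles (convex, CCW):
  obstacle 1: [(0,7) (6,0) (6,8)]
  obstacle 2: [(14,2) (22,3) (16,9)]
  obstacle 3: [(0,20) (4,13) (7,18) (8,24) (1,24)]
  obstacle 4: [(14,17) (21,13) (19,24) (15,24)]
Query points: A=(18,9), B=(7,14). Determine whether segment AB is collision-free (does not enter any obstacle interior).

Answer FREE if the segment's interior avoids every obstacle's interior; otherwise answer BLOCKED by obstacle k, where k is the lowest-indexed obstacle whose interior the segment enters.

Obstacle 1 [(0,7) (6,0) (6,8)]:
  edge (0,7)–(6,0): clear
  edge (6,0)–(6,8): clear
  edge (6,8)–(0,7): clear
  midpoint (25/2,23/2) outside
  → clear
Obstacle 2 [(14,2) (22,3) (16,9)]:
  edge (14,2)–(22,3): clear
  edge (22,3)–(16,9): clear
  edge (16,9)–(14,2): clear
  midpoint (25/2,23/2) outside
  → clear
Obstacle 3 [(0,20) (4,13) (7,18) (8,24) (1,24)]:
  edge (0,20)–(4,13): clear
  edge (4,13)–(7,18): clear
  edge (7,18)–(8,24): clear
  edge (8,24)–(1,24): clear
  edge (1,24)–(0,20): clear
  midpoint (25/2,23/2) outside
  → clear
Obstacle 4 [(14,17) (21,13) (19,24) (15,24)]:
  edge (14,17)–(21,13): clear
  edge (21,13)–(19,24): clear
  edge (19,24)–(15,24): clear
  edge (15,24)–(14,17): clear
  midpoint (25/2,23/2) outside
  → clear

FREE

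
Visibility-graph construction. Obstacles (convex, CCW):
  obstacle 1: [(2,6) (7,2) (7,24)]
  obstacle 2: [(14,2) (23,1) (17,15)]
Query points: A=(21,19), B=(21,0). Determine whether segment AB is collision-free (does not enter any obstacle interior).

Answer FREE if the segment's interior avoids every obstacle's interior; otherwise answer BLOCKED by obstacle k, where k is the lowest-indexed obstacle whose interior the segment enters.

Obstacle 1 [(2,6) (7,2) (7,24)]:
  edge (2,6)–(7,2): clear
  edge (7,2)–(7,24): clear
  edge (7,24)–(2,6): clear
  midpoint (21,19/2) outside
  → clear
Obstacle 2 [(14,2) (23,1) (17,15)]:
  edge (14,2)–(23,1): crosses AB
  edge (23,1)–(17,15): crosses AB
  edge (17,15)–(14,2): clear
  → BLOCKED

BLOCKED by obstacle 2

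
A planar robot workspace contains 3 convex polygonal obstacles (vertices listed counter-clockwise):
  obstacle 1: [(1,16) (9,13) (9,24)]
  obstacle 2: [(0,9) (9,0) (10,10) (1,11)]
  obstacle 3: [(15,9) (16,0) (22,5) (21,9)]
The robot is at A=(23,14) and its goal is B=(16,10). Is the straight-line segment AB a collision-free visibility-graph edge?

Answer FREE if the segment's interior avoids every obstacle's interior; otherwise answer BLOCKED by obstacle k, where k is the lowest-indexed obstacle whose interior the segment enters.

FREE

Obstacle 1 [(1,16) (9,13) (9,24)]:
  edge (1,16)–(9,13): clear
  edge (9,13)–(9,24): clear
  edge (9,24)–(1,16): clear
  midpoint (39/2,12) outside
  → clear
Obstacle 2 [(0,9) (9,0) (10,10) (1,11)]:
  edge (0,9)–(9,0): clear
  edge (9,0)–(10,10): clear
  edge (10,10)–(1,11): clear
  edge (1,11)–(0,9): clear
  midpoint (39/2,12) outside
  → clear
Obstacle 3 [(15,9) (16,0) (22,5) (21,9)]:
  edge (15,9)–(16,0): clear
  edge (16,0)–(22,5): clear
  edge (22,5)–(21,9): clear
  edge (21,9)–(15,9): clear
  midpoint (39/2,12) outside
  → clear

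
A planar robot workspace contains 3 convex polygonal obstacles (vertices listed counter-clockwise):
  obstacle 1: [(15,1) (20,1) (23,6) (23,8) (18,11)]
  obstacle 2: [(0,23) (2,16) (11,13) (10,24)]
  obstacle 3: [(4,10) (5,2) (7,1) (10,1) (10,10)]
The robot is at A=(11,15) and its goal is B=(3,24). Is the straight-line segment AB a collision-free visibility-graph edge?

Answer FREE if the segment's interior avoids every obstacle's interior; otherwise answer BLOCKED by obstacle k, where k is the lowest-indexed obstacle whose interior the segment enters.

Obstacle 1 [(15,1) (20,1) (23,6) (23,8) (18,11)]:
  edge (15,1)–(20,1): clear
  edge (20,1)–(23,6): clear
  edge (23,6)–(23,8): clear
  edge (23,8)–(18,11): clear
  edge (18,11)–(15,1): clear
  midpoint (7,39/2) outside
  → clear
Obstacle 2 [(0,23) (2,16) (11,13) (10,24)]:
  edge (0,23)–(2,16): clear
  edge (2,16)–(11,13): clear
  edge (11,13)–(10,24): crosses AB
  edge (10,24)–(0,23): crosses AB
  → BLOCKED
Obstacle 3 [(4,10) (5,2) (7,1) (10,1) (10,10)]:
  edge (4,10)–(5,2): clear
  edge (5,2)–(7,1): clear
  edge (7,1)–(10,1): clear
  edge (10,1)–(10,10): clear
  edge (10,10)–(4,10): clear
  midpoint (7,39/2) outside
  → clear

BLOCKED by obstacle 2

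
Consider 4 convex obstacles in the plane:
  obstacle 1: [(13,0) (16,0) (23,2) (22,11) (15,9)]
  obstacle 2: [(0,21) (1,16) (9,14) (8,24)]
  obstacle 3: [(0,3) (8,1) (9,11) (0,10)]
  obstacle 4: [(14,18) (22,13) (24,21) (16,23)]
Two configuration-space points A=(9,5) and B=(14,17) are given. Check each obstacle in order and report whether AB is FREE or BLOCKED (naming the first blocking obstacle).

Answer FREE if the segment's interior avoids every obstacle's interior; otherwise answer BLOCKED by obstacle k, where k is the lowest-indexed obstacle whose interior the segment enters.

FREE

Obstacle 1 [(13,0) (16,0) (23,2) (22,11) (15,9)]:
  edge (13,0)–(16,0): clear
  edge (16,0)–(23,2): clear
  edge (23,2)–(22,11): clear
  edge (22,11)–(15,9): clear
  edge (15,9)–(13,0): clear
  midpoint (23/2,11) outside
  → clear
Obstacle 2 [(0,21) (1,16) (9,14) (8,24)]:
  edge (0,21)–(1,16): clear
  edge (1,16)–(9,14): clear
  edge (9,14)–(8,24): clear
  edge (8,24)–(0,21): clear
  midpoint (23/2,11) outside
  → clear
Obstacle 3 [(0,3) (8,1) (9,11) (0,10)]:
  edge (0,3)–(8,1): clear
  edge (8,1)–(9,11): clear
  edge (9,11)–(0,10): clear
  edge (0,10)–(0,3): clear
  midpoint (23/2,11) outside
  → clear
Obstacle 4 [(14,18) (22,13) (24,21) (16,23)]:
  edge (14,18)–(22,13): clear
  edge (22,13)–(24,21): clear
  edge (24,21)–(16,23): clear
  edge (16,23)–(14,18): clear
  midpoint (23/2,11) outside
  → clear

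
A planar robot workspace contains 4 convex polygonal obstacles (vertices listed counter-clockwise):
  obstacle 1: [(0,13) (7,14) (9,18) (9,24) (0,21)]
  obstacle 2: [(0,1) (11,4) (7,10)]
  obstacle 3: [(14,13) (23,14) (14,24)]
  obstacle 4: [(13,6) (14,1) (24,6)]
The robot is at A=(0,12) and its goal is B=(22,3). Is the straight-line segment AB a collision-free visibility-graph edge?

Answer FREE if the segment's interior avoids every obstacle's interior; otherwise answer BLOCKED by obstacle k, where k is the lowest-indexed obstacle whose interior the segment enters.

Obstacle 1 [(0,13) (7,14) (9,18) (9,24) (0,21)]:
  edge (0,13)–(7,14): clear
  edge (7,14)–(9,18): clear
  edge (9,18)–(9,24): clear
  edge (9,24)–(0,21): clear
  edge (0,21)–(0,13): clear
  midpoint (11,15/2) outside
  → clear
Obstacle 2 [(0,1) (11,4) (7,10)]:
  edge (0,1)–(11,4): clear
  edge (11,4)–(7,10): crosses AB
  edge (7,10)–(0,1): crosses AB
  → BLOCKED
Obstacle 3 [(14,13) (23,14) (14,24)]:
  edge (14,13)–(23,14): clear
  edge (23,14)–(14,24): clear
  edge (14,24)–(14,13): clear
  midpoint (11,15/2) outside
  → clear
Obstacle 4 [(13,6) (14,1) (24,6)]:
  edge (13,6)–(14,1): clear
  edge (14,1)–(24,6): crosses AB
  edge (24,6)–(13,6): crosses AB
  → BLOCKED

BLOCKED by obstacle 2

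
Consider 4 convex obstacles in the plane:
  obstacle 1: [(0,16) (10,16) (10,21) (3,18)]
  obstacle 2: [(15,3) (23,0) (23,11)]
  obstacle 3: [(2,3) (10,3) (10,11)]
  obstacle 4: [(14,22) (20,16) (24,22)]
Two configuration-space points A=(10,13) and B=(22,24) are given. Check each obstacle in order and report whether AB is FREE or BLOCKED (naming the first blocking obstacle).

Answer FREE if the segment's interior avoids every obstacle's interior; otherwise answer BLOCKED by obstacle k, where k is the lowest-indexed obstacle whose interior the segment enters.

Obstacle 1 [(0,16) (10,16) (10,21) (3,18)]:
  edge (0,16)–(10,16): clear
  edge (10,16)–(10,21): clear
  edge (10,21)–(3,18): clear
  edge (3,18)–(0,16): clear
  midpoint (16,37/2) outside
  → clear
Obstacle 2 [(15,3) (23,0) (23,11)]:
  edge (15,3)–(23,0): clear
  edge (23,0)–(23,11): clear
  edge (23,11)–(15,3): clear
  midpoint (16,37/2) outside
  → clear
Obstacle 3 [(2,3) (10,3) (10,11)]:
  edge (2,3)–(10,3): clear
  edge (10,3)–(10,11): clear
  edge (10,11)–(2,3): clear
  midpoint (16,37/2) outside
  → clear
Obstacle 4 [(14,22) (20,16) (24,22)]:
  edge (14,22)–(20,16): crosses AB
  edge (20,16)–(24,22): clear
  edge (24,22)–(14,22): crosses AB
  → BLOCKED

BLOCKED by obstacle 4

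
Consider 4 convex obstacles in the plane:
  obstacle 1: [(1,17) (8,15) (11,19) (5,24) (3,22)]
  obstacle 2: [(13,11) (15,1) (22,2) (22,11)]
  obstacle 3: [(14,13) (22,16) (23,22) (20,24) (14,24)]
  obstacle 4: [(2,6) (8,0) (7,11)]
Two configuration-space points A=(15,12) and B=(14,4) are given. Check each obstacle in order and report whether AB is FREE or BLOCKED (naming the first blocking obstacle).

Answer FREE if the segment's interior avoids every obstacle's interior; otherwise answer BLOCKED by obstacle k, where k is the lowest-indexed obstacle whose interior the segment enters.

BLOCKED by obstacle 2

Obstacle 1 [(1,17) (8,15) (11,19) (5,24) (3,22)]:
  edge (1,17)–(8,15): clear
  edge (8,15)–(11,19): clear
  edge (11,19)–(5,24): clear
  edge (5,24)–(3,22): clear
  edge (3,22)–(1,17): clear
  midpoint (29/2,8) outside
  → clear
Obstacle 2 [(13,11) (15,1) (22,2) (22,11)]:
  edge (13,11)–(15,1): crosses AB
  edge (15,1)–(22,2): clear
  edge (22,2)–(22,11): clear
  edge (22,11)–(13,11): crosses AB
  → BLOCKED
Obstacle 3 [(14,13) (22,16) (23,22) (20,24) (14,24)]:
  edge (14,13)–(22,16): clear
  edge (22,16)–(23,22): clear
  edge (23,22)–(20,24): clear
  edge (20,24)–(14,24): clear
  edge (14,24)–(14,13): clear
  midpoint (29/2,8) outside
  → clear
Obstacle 4 [(2,6) (8,0) (7,11)]:
  edge (2,6)–(8,0): clear
  edge (8,0)–(7,11): clear
  edge (7,11)–(2,6): clear
  midpoint (29/2,8) outside
  → clear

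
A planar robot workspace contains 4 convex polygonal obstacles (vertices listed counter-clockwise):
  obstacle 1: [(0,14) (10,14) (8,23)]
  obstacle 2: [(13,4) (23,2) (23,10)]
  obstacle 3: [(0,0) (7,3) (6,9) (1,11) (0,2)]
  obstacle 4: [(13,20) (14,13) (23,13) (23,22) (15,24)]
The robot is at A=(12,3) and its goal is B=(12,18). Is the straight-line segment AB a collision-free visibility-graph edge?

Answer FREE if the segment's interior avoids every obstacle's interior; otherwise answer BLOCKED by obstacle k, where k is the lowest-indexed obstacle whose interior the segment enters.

FREE

Obstacle 1 [(0,14) (10,14) (8,23)]:
  edge (0,14)–(10,14): clear
  edge (10,14)–(8,23): clear
  edge (8,23)–(0,14): clear
  midpoint (12,21/2) outside
  → clear
Obstacle 2 [(13,4) (23,2) (23,10)]:
  edge (13,4)–(23,2): clear
  edge (23,2)–(23,10): clear
  edge (23,10)–(13,4): clear
  midpoint (12,21/2) outside
  → clear
Obstacle 3 [(0,0) (7,3) (6,9) (1,11) (0,2)]:
  edge (0,0)–(7,3): clear
  edge (7,3)–(6,9): clear
  edge (6,9)–(1,11): clear
  edge (1,11)–(0,2): clear
  edge (0,2)–(0,0): clear
  midpoint (12,21/2) outside
  → clear
Obstacle 4 [(13,20) (14,13) (23,13) (23,22) (15,24)]:
  edge (13,20)–(14,13): clear
  edge (14,13)–(23,13): clear
  edge (23,13)–(23,22): clear
  edge (23,22)–(15,24): clear
  edge (15,24)–(13,20): clear
  midpoint (12,21/2) outside
  → clear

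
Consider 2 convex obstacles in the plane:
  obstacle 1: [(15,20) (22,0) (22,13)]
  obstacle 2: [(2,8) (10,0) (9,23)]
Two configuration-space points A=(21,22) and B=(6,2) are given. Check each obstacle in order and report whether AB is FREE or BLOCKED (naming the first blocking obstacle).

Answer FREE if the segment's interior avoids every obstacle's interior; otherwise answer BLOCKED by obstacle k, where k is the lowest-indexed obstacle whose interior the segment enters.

Obstacle 1 [(15,20) (22,0) (22,13)]:
  edge (15,20)–(22,0): crosses AB
  edge (22,0)–(22,13): clear
  edge (22,13)–(15,20): crosses AB
  → BLOCKED
Obstacle 2 [(2,8) (10,0) (9,23)]:
  edge (2,8)–(10,0): crosses AB
  edge (10,0)–(9,23): crosses AB
  edge (9,23)–(2,8): clear
  → BLOCKED

BLOCKED by obstacle 1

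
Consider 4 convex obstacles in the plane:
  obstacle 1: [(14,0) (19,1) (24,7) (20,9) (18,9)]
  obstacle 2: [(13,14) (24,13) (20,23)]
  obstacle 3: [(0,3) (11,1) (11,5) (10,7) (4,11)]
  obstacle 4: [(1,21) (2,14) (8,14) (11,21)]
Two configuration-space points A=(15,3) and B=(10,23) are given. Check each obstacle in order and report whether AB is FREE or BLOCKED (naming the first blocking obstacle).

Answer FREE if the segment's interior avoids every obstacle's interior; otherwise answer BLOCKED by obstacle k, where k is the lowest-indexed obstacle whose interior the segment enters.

Obstacle 1 [(14,0) (19,1) (24,7) (20,9) (18,9)]:
  edge (14,0)–(19,1): clear
  edge (19,1)–(24,7): clear
  edge (24,7)–(20,9): clear
  edge (20,9)–(18,9): clear
  edge (18,9)–(14,0): clear
  midpoint (25/2,13) outside
  → clear
Obstacle 2 [(13,14) (24,13) (20,23)]:
  edge (13,14)–(24,13): clear
  edge (24,13)–(20,23): clear
  edge (20,23)–(13,14): clear
  midpoint (25/2,13) outside
  → clear
Obstacle 3 [(0,3) (11,1) (11,5) (10,7) (4,11)]:
  edge (0,3)–(11,1): clear
  edge (11,1)–(11,5): clear
  edge (11,5)–(10,7): clear
  edge (10,7)–(4,11): clear
  edge (4,11)–(0,3): clear
  midpoint (25/2,13) outside
  → clear
Obstacle 4 [(1,21) (2,14) (8,14) (11,21)]:
  edge (1,21)–(2,14): clear
  edge (2,14)–(8,14): clear
  edge (8,14)–(11,21): crosses AB
  edge (11,21)–(1,21): crosses AB
  → BLOCKED

BLOCKED by obstacle 4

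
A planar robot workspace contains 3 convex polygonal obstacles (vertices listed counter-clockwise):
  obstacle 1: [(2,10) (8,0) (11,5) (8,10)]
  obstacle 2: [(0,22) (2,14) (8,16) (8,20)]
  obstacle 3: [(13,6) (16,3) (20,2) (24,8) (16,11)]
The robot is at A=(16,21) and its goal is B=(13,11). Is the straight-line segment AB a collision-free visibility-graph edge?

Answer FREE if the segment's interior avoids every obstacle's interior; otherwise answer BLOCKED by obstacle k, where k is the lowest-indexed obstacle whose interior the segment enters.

FREE

Obstacle 1 [(2,10) (8,0) (11,5) (8,10)]:
  edge (2,10)–(8,0): clear
  edge (8,0)–(11,5): clear
  edge (11,5)–(8,10): clear
  edge (8,10)–(2,10): clear
  midpoint (29/2,16) outside
  → clear
Obstacle 2 [(0,22) (2,14) (8,16) (8,20)]:
  edge (0,22)–(2,14): clear
  edge (2,14)–(8,16): clear
  edge (8,16)–(8,20): clear
  edge (8,20)–(0,22): clear
  midpoint (29/2,16) outside
  → clear
Obstacle 3 [(13,6) (16,3) (20,2) (24,8) (16,11)]:
  edge (13,6)–(16,3): clear
  edge (16,3)–(20,2): clear
  edge (20,2)–(24,8): clear
  edge (24,8)–(16,11): clear
  edge (16,11)–(13,6): clear
  midpoint (29/2,16) outside
  → clear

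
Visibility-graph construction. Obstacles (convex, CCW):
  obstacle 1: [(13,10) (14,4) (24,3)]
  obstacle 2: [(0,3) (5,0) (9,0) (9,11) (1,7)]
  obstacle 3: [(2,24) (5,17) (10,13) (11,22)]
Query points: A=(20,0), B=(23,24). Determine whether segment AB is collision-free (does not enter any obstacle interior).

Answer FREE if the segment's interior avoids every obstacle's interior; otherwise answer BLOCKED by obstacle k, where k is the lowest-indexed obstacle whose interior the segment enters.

BLOCKED by obstacle 1

Obstacle 1 [(13,10) (14,4) (24,3)]:
  edge (13,10)–(14,4): clear
  edge (14,4)–(24,3): crosses AB
  edge (24,3)–(13,10): crosses AB
  → BLOCKED
Obstacle 2 [(0,3) (5,0) (9,0) (9,11) (1,7)]:
  edge (0,3)–(5,0): clear
  edge (5,0)–(9,0): clear
  edge (9,0)–(9,11): clear
  edge (9,11)–(1,7): clear
  edge (1,7)–(0,3): clear
  midpoint (43/2,12) outside
  → clear
Obstacle 3 [(2,24) (5,17) (10,13) (11,22)]:
  edge (2,24)–(5,17): clear
  edge (5,17)–(10,13): clear
  edge (10,13)–(11,22): clear
  edge (11,22)–(2,24): clear
  midpoint (43/2,12) outside
  → clear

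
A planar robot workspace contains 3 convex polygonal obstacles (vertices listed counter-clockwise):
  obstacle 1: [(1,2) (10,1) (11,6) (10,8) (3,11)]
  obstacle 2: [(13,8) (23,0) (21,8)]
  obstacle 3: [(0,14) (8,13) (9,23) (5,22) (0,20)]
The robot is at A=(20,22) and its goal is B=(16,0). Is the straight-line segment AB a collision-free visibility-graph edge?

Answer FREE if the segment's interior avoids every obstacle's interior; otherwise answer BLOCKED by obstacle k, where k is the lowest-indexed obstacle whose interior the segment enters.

Obstacle 1 [(1,2) (10,1) (11,6) (10,8) (3,11)]:
  edge (1,2)–(10,1): clear
  edge (10,1)–(11,6): clear
  edge (11,6)–(10,8): clear
  edge (10,8)–(3,11): clear
  edge (3,11)–(1,2): clear
  midpoint (18,11) outside
  → clear
Obstacle 2 [(13,8) (23,0) (21,8)]:
  edge (13,8)–(23,0): crosses AB
  edge (23,0)–(21,8): clear
  edge (21,8)–(13,8): crosses AB
  → BLOCKED
Obstacle 3 [(0,14) (8,13) (9,23) (5,22) (0,20)]:
  edge (0,14)–(8,13): clear
  edge (8,13)–(9,23): clear
  edge (9,23)–(5,22): clear
  edge (5,22)–(0,20): clear
  edge (0,20)–(0,14): clear
  midpoint (18,11) outside
  → clear

BLOCKED by obstacle 2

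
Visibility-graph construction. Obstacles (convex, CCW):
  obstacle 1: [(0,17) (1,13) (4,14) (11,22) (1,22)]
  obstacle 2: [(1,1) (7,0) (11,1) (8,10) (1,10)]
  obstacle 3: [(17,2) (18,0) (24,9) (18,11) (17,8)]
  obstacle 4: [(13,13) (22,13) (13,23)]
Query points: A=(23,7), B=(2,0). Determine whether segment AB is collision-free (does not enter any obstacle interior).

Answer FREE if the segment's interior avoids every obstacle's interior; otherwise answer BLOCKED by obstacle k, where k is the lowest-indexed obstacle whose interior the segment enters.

BLOCKED by obstacle 2

Obstacle 1 [(0,17) (1,13) (4,14) (11,22) (1,22)]:
  edge (0,17)–(1,13): clear
  edge (1,13)–(4,14): clear
  edge (4,14)–(11,22): clear
  edge (11,22)–(1,22): clear
  edge (1,22)–(0,17): clear
  midpoint (25/2,7/2) outside
  → clear
Obstacle 2 [(1,1) (7,0) (11,1) (8,10) (1,10)]:
  edge (1,1)–(7,0): crosses AB
  edge (7,0)–(11,1): clear
  edge (11,1)–(8,10): crosses AB
  edge (8,10)–(1,10): clear
  edge (1,10)–(1,1): clear
  → BLOCKED
Obstacle 3 [(17,2) (18,0) (24,9) (18,11) (17,8)]:
  edge (17,2)–(18,0): clear
  edge (18,0)–(24,9): crosses AB
  edge (24,9)–(18,11): clear
  edge (18,11)–(17,8): clear
  edge (17,8)–(17,2): crosses AB
  → BLOCKED
Obstacle 4 [(13,13) (22,13) (13,23)]:
  edge (13,13)–(22,13): clear
  edge (22,13)–(13,23): clear
  edge (13,23)–(13,13): clear
  midpoint (25/2,7/2) outside
  → clear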